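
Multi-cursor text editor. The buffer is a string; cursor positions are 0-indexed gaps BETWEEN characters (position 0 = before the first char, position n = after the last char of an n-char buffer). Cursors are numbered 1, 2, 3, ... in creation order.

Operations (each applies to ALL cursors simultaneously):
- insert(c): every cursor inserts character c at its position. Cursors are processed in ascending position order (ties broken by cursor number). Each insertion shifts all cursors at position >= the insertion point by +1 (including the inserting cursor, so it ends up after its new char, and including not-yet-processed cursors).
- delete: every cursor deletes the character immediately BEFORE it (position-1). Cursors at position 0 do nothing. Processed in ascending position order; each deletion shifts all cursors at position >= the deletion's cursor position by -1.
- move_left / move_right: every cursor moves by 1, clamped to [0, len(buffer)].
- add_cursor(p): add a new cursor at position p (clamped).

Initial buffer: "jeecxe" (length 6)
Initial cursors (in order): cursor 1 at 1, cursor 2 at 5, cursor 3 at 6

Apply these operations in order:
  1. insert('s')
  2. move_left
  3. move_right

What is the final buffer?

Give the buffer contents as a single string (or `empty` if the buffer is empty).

After op 1 (insert('s')): buffer="jseecxses" (len 9), cursors c1@2 c2@7 c3@9, authorship .1....2.3
After op 2 (move_left): buffer="jseecxses" (len 9), cursors c1@1 c2@6 c3@8, authorship .1....2.3
After op 3 (move_right): buffer="jseecxses" (len 9), cursors c1@2 c2@7 c3@9, authorship .1....2.3

Answer: jseecxses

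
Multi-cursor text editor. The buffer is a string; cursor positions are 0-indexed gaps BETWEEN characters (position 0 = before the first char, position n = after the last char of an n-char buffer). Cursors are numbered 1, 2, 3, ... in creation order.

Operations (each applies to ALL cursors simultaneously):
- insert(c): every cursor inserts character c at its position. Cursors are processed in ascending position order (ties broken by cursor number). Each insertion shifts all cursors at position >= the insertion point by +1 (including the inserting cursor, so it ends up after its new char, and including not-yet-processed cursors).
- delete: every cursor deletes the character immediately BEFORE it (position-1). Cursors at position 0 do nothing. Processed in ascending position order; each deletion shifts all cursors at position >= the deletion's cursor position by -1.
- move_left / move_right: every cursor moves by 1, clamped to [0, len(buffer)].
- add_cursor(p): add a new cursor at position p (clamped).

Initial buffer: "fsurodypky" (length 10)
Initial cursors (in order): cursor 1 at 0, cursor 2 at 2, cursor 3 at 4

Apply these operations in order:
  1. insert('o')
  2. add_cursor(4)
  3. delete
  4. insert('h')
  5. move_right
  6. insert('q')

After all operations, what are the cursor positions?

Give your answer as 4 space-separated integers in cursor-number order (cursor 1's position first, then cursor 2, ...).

Answer: 3 8 12 8

Derivation:
After op 1 (insert('o')): buffer="ofsouroodypky" (len 13), cursors c1@1 c2@4 c3@7, authorship 1..2..3......
After op 2 (add_cursor(4)): buffer="ofsouroodypky" (len 13), cursors c1@1 c2@4 c4@4 c3@7, authorship 1..2..3......
After op 3 (delete): buffer="furodypky" (len 9), cursors c1@0 c2@1 c4@1 c3@3, authorship .........
After op 4 (insert('h')): buffer="hfhhurhodypky" (len 13), cursors c1@1 c2@4 c4@4 c3@7, authorship 1.24..3......
After op 5 (move_right): buffer="hfhhurhodypky" (len 13), cursors c1@2 c2@5 c4@5 c3@8, authorship 1.24..3......
After op 6 (insert('q')): buffer="hfqhhuqqrhoqdypky" (len 17), cursors c1@3 c2@8 c4@8 c3@12, authorship 1.124.24.3.3.....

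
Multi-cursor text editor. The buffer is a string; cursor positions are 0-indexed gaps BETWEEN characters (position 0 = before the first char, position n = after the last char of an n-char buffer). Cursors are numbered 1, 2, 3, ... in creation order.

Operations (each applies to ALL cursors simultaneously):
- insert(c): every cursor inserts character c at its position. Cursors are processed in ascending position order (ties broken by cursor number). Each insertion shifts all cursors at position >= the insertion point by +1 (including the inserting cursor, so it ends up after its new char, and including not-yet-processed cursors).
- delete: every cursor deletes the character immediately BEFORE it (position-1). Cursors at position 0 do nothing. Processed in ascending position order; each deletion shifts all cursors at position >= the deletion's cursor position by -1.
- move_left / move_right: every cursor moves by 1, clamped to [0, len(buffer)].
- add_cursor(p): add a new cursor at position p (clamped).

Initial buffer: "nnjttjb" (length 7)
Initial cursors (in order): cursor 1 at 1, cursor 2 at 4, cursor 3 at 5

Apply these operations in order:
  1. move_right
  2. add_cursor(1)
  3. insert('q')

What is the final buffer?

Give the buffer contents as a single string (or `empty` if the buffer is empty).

After op 1 (move_right): buffer="nnjttjb" (len 7), cursors c1@2 c2@5 c3@6, authorship .......
After op 2 (add_cursor(1)): buffer="nnjttjb" (len 7), cursors c4@1 c1@2 c2@5 c3@6, authorship .......
After op 3 (insert('q')): buffer="nqnqjttqjqb" (len 11), cursors c4@2 c1@4 c2@8 c3@10, authorship .4.1...2.3.

Answer: nqnqjttqjqb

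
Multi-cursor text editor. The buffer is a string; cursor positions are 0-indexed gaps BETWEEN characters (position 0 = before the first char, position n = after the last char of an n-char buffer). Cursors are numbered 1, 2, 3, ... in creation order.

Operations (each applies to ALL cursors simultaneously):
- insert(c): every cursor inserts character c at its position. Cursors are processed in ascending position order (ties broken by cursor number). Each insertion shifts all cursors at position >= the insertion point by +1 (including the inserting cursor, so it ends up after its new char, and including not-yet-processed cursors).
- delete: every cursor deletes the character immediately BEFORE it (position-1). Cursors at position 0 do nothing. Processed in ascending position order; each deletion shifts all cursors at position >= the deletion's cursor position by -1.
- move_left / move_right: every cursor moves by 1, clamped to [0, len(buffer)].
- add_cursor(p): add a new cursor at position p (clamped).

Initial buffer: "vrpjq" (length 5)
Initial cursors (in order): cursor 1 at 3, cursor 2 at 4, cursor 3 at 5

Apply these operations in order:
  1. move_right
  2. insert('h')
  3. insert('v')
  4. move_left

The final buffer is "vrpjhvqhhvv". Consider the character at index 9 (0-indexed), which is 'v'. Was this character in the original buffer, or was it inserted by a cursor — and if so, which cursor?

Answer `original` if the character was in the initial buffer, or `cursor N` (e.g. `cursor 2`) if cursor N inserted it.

After op 1 (move_right): buffer="vrpjq" (len 5), cursors c1@4 c2@5 c3@5, authorship .....
After op 2 (insert('h')): buffer="vrpjhqhh" (len 8), cursors c1@5 c2@8 c3@8, authorship ....1.23
After op 3 (insert('v')): buffer="vrpjhvqhhvv" (len 11), cursors c1@6 c2@11 c3@11, authorship ....11.2323
After op 4 (move_left): buffer="vrpjhvqhhvv" (len 11), cursors c1@5 c2@10 c3@10, authorship ....11.2323
Authorship (.=original, N=cursor N): . . . . 1 1 . 2 3 2 3
Index 9: author = 2

Answer: cursor 2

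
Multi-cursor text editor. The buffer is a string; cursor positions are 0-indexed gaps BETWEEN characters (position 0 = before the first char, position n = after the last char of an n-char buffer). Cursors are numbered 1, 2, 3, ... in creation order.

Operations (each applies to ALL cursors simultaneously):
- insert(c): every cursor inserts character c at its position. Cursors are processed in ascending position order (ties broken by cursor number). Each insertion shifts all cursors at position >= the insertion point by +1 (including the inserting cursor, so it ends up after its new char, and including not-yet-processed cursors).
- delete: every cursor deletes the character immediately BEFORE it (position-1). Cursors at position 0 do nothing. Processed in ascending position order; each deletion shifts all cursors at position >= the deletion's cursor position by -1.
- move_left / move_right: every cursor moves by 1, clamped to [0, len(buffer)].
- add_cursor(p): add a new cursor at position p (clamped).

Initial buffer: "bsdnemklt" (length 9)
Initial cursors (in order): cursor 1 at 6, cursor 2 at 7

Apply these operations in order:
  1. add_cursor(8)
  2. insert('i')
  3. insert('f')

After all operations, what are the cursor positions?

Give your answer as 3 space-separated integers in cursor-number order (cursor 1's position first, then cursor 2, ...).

After op 1 (add_cursor(8)): buffer="bsdnemklt" (len 9), cursors c1@6 c2@7 c3@8, authorship .........
After op 2 (insert('i')): buffer="bsdnemikilit" (len 12), cursors c1@7 c2@9 c3@11, authorship ......1.2.3.
After op 3 (insert('f')): buffer="bsdnemifkiflift" (len 15), cursors c1@8 c2@11 c3@14, authorship ......11.22.33.

Answer: 8 11 14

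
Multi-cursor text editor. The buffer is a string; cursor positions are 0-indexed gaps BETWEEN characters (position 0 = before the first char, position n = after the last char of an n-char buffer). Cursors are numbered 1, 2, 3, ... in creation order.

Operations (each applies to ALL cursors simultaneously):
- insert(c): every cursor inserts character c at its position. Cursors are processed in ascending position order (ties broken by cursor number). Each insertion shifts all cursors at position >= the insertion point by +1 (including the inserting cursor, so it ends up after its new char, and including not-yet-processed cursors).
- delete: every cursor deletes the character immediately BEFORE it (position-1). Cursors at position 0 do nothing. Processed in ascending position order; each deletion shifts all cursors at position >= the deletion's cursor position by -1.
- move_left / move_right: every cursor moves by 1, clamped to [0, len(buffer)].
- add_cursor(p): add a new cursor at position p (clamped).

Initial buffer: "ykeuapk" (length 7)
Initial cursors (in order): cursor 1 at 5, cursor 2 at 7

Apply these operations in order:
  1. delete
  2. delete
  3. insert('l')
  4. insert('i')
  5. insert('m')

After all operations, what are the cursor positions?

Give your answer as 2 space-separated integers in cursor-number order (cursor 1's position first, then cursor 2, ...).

After op 1 (delete): buffer="ykeup" (len 5), cursors c1@4 c2@5, authorship .....
After op 2 (delete): buffer="yke" (len 3), cursors c1@3 c2@3, authorship ...
After op 3 (insert('l')): buffer="ykell" (len 5), cursors c1@5 c2@5, authorship ...12
After op 4 (insert('i')): buffer="ykellii" (len 7), cursors c1@7 c2@7, authorship ...1212
After op 5 (insert('m')): buffer="ykelliimm" (len 9), cursors c1@9 c2@9, authorship ...121212

Answer: 9 9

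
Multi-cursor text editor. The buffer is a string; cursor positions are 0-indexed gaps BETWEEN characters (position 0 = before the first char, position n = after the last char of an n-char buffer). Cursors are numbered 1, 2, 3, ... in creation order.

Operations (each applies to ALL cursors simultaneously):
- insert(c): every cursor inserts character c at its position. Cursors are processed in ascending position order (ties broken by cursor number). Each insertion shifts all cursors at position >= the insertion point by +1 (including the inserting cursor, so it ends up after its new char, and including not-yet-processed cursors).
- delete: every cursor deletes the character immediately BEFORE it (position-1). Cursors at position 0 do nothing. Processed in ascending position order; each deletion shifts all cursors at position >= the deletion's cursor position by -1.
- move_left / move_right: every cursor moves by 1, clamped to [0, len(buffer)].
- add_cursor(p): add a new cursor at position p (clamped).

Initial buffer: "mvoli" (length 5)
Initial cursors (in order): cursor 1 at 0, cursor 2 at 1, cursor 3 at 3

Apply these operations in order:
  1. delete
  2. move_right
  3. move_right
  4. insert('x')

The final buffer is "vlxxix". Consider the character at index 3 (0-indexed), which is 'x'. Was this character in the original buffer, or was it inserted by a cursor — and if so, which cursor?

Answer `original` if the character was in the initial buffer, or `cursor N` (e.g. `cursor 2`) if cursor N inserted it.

Answer: cursor 2

Derivation:
After op 1 (delete): buffer="vli" (len 3), cursors c1@0 c2@0 c3@1, authorship ...
After op 2 (move_right): buffer="vli" (len 3), cursors c1@1 c2@1 c3@2, authorship ...
After op 3 (move_right): buffer="vli" (len 3), cursors c1@2 c2@2 c3@3, authorship ...
After op 4 (insert('x')): buffer="vlxxix" (len 6), cursors c1@4 c2@4 c3@6, authorship ..12.3
Authorship (.=original, N=cursor N): . . 1 2 . 3
Index 3: author = 2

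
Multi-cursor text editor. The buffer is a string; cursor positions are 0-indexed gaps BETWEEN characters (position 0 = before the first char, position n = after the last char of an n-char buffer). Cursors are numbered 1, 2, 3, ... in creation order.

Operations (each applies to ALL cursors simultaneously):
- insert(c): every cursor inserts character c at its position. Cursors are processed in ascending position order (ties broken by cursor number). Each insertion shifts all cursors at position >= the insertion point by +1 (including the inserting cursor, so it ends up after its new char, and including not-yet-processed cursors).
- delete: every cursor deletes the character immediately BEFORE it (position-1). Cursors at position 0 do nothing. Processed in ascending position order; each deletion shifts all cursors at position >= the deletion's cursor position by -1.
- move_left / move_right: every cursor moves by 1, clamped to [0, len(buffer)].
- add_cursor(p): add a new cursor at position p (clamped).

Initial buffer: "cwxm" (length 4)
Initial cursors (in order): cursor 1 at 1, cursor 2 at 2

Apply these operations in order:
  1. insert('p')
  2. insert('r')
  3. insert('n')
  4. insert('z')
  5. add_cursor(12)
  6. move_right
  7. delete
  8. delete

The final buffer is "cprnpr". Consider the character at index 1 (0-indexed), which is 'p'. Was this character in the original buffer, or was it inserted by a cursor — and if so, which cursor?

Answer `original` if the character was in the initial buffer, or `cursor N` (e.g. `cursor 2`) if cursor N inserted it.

Answer: cursor 1

Derivation:
After op 1 (insert('p')): buffer="cpwpxm" (len 6), cursors c1@2 c2@4, authorship .1.2..
After op 2 (insert('r')): buffer="cprwprxm" (len 8), cursors c1@3 c2@6, authorship .11.22..
After op 3 (insert('n')): buffer="cprnwprnxm" (len 10), cursors c1@4 c2@8, authorship .111.222..
After op 4 (insert('z')): buffer="cprnzwprnzxm" (len 12), cursors c1@5 c2@10, authorship .1111.2222..
After op 5 (add_cursor(12)): buffer="cprnzwprnzxm" (len 12), cursors c1@5 c2@10 c3@12, authorship .1111.2222..
After op 6 (move_right): buffer="cprnzwprnzxm" (len 12), cursors c1@6 c2@11 c3@12, authorship .1111.2222..
After op 7 (delete): buffer="cprnzprnz" (len 9), cursors c1@5 c2@9 c3@9, authorship .11112222
After op 8 (delete): buffer="cprnpr" (len 6), cursors c1@4 c2@6 c3@6, authorship .11122
Authorship (.=original, N=cursor N): . 1 1 1 2 2
Index 1: author = 1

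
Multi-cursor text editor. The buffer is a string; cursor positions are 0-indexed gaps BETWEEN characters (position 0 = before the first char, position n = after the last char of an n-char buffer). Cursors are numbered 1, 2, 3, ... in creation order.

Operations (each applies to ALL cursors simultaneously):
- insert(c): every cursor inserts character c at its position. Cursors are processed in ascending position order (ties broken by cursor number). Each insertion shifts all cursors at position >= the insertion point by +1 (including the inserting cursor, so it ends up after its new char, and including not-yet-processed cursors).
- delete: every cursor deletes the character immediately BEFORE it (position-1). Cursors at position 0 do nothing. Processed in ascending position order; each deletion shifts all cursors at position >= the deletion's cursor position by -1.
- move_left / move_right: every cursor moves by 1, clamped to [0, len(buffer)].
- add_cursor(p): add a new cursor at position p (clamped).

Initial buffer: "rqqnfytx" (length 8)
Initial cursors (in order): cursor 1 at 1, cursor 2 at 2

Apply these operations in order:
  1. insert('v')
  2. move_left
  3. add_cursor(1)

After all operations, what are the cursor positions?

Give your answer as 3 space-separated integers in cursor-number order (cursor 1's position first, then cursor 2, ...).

Answer: 1 3 1

Derivation:
After op 1 (insert('v')): buffer="rvqvqnfytx" (len 10), cursors c1@2 c2@4, authorship .1.2......
After op 2 (move_left): buffer="rvqvqnfytx" (len 10), cursors c1@1 c2@3, authorship .1.2......
After op 3 (add_cursor(1)): buffer="rvqvqnfytx" (len 10), cursors c1@1 c3@1 c2@3, authorship .1.2......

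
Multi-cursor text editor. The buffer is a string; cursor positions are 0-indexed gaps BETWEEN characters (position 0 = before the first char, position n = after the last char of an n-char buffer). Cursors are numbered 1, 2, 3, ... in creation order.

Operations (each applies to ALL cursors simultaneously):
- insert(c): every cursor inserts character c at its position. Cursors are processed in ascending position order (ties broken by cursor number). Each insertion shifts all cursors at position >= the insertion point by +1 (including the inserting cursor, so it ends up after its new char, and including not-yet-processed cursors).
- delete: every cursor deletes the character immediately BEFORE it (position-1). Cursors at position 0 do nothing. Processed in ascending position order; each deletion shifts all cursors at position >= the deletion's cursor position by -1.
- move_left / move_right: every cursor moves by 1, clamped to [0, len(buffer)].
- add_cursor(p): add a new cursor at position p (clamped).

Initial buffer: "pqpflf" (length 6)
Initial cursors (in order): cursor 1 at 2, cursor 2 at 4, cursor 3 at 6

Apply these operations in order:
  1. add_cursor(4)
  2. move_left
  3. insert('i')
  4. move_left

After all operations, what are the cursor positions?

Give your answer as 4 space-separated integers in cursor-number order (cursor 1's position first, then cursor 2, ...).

Answer: 1 5 8 5

Derivation:
After op 1 (add_cursor(4)): buffer="pqpflf" (len 6), cursors c1@2 c2@4 c4@4 c3@6, authorship ......
After op 2 (move_left): buffer="pqpflf" (len 6), cursors c1@1 c2@3 c4@3 c3@5, authorship ......
After op 3 (insert('i')): buffer="piqpiiflif" (len 10), cursors c1@2 c2@6 c4@6 c3@9, authorship .1..24..3.
After op 4 (move_left): buffer="piqpiiflif" (len 10), cursors c1@1 c2@5 c4@5 c3@8, authorship .1..24..3.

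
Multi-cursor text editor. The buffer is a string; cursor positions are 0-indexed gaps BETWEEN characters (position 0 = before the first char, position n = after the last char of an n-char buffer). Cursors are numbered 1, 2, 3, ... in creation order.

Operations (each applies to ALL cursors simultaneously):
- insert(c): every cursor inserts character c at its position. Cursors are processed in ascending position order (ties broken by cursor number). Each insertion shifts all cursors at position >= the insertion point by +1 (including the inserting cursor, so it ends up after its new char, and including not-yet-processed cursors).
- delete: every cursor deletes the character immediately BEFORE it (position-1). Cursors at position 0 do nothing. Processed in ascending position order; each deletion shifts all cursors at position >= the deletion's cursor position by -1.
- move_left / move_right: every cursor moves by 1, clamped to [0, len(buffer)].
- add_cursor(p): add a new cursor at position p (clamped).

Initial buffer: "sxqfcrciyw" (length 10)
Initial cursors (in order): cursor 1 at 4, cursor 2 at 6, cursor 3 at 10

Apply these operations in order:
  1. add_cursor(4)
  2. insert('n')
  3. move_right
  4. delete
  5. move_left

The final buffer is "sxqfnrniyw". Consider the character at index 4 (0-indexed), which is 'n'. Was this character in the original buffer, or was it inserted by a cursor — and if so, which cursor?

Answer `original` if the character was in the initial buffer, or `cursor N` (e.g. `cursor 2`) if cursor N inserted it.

Answer: cursor 1

Derivation:
After op 1 (add_cursor(4)): buffer="sxqfcrciyw" (len 10), cursors c1@4 c4@4 c2@6 c3@10, authorship ..........
After op 2 (insert('n')): buffer="sxqfnncrnciywn" (len 14), cursors c1@6 c4@6 c2@9 c3@14, authorship ....14..2....3
After op 3 (move_right): buffer="sxqfnncrnciywn" (len 14), cursors c1@7 c4@7 c2@10 c3@14, authorship ....14..2....3
After op 4 (delete): buffer="sxqfnrniyw" (len 10), cursors c1@5 c4@5 c2@7 c3@10, authorship ....1.2...
After op 5 (move_left): buffer="sxqfnrniyw" (len 10), cursors c1@4 c4@4 c2@6 c3@9, authorship ....1.2...
Authorship (.=original, N=cursor N): . . . . 1 . 2 . . .
Index 4: author = 1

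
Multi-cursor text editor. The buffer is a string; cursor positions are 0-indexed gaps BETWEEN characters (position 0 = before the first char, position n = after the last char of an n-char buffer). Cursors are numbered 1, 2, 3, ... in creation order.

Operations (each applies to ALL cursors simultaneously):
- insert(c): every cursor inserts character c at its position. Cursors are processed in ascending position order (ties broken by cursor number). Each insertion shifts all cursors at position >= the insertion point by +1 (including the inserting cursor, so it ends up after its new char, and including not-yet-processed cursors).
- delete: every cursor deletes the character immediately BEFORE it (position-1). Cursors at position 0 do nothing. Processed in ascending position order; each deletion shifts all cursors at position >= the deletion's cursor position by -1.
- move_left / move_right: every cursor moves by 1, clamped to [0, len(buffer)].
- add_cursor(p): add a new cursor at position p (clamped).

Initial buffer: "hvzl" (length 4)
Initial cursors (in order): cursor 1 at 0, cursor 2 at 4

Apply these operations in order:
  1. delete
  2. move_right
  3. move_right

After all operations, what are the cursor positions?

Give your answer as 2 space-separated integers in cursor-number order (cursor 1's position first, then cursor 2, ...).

After op 1 (delete): buffer="hvz" (len 3), cursors c1@0 c2@3, authorship ...
After op 2 (move_right): buffer="hvz" (len 3), cursors c1@1 c2@3, authorship ...
After op 3 (move_right): buffer="hvz" (len 3), cursors c1@2 c2@3, authorship ...

Answer: 2 3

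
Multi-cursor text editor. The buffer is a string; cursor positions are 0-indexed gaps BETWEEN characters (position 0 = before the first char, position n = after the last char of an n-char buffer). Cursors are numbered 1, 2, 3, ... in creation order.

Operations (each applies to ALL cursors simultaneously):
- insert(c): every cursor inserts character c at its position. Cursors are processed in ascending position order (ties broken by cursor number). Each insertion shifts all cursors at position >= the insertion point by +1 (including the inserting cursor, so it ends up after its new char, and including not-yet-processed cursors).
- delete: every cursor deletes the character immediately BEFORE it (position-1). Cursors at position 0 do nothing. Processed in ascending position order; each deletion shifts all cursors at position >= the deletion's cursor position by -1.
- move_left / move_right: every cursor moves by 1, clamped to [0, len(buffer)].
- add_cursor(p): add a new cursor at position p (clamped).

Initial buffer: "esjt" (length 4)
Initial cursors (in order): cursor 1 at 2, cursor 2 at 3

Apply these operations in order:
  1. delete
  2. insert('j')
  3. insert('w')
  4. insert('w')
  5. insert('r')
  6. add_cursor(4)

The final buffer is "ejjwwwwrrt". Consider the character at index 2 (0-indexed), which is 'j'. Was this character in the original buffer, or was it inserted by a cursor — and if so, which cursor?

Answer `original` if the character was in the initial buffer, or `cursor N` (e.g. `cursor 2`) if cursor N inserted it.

After op 1 (delete): buffer="et" (len 2), cursors c1@1 c2@1, authorship ..
After op 2 (insert('j')): buffer="ejjt" (len 4), cursors c1@3 c2@3, authorship .12.
After op 3 (insert('w')): buffer="ejjwwt" (len 6), cursors c1@5 c2@5, authorship .1212.
After op 4 (insert('w')): buffer="ejjwwwwt" (len 8), cursors c1@7 c2@7, authorship .121212.
After op 5 (insert('r')): buffer="ejjwwwwrrt" (len 10), cursors c1@9 c2@9, authorship .12121212.
After op 6 (add_cursor(4)): buffer="ejjwwwwrrt" (len 10), cursors c3@4 c1@9 c2@9, authorship .12121212.
Authorship (.=original, N=cursor N): . 1 2 1 2 1 2 1 2 .
Index 2: author = 2

Answer: cursor 2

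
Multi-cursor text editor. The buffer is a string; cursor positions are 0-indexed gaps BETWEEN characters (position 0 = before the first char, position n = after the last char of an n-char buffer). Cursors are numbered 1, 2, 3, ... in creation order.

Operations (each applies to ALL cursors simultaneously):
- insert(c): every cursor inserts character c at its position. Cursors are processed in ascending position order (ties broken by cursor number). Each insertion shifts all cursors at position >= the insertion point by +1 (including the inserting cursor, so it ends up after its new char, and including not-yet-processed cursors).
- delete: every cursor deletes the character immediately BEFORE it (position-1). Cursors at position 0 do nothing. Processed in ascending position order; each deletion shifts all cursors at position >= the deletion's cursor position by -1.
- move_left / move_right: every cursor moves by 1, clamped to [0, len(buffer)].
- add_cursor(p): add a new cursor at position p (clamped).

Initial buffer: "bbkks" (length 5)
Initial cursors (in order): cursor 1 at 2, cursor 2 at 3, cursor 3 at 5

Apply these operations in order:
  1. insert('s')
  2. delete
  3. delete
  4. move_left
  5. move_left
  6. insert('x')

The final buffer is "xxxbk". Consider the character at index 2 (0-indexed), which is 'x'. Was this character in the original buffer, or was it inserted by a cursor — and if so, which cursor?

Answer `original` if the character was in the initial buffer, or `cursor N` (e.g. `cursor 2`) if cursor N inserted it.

After op 1 (insert('s')): buffer="bbskskss" (len 8), cursors c1@3 c2@5 c3@8, authorship ..1.2..3
After op 2 (delete): buffer="bbkks" (len 5), cursors c1@2 c2@3 c3@5, authorship .....
After op 3 (delete): buffer="bk" (len 2), cursors c1@1 c2@1 c3@2, authorship ..
After op 4 (move_left): buffer="bk" (len 2), cursors c1@0 c2@0 c3@1, authorship ..
After op 5 (move_left): buffer="bk" (len 2), cursors c1@0 c2@0 c3@0, authorship ..
After op 6 (insert('x')): buffer="xxxbk" (len 5), cursors c1@3 c2@3 c3@3, authorship 123..
Authorship (.=original, N=cursor N): 1 2 3 . .
Index 2: author = 3

Answer: cursor 3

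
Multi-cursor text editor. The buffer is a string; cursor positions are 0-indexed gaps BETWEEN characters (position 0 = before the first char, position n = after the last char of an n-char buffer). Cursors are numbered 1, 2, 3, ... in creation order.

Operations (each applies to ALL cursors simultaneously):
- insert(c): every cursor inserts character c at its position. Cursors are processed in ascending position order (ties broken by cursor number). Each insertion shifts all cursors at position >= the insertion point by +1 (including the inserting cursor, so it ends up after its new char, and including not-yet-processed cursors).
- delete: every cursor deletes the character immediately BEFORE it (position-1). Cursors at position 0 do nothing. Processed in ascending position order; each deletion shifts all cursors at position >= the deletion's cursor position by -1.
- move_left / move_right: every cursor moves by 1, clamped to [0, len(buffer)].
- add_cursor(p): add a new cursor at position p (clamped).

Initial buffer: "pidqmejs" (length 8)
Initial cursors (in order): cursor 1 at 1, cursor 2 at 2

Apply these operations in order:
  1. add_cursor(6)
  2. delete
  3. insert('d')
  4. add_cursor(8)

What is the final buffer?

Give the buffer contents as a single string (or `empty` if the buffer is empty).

After op 1 (add_cursor(6)): buffer="pidqmejs" (len 8), cursors c1@1 c2@2 c3@6, authorship ........
After op 2 (delete): buffer="dqmjs" (len 5), cursors c1@0 c2@0 c3@3, authorship .....
After op 3 (insert('d')): buffer="dddqmdjs" (len 8), cursors c1@2 c2@2 c3@6, authorship 12...3..
After op 4 (add_cursor(8)): buffer="dddqmdjs" (len 8), cursors c1@2 c2@2 c3@6 c4@8, authorship 12...3..

Answer: dddqmdjs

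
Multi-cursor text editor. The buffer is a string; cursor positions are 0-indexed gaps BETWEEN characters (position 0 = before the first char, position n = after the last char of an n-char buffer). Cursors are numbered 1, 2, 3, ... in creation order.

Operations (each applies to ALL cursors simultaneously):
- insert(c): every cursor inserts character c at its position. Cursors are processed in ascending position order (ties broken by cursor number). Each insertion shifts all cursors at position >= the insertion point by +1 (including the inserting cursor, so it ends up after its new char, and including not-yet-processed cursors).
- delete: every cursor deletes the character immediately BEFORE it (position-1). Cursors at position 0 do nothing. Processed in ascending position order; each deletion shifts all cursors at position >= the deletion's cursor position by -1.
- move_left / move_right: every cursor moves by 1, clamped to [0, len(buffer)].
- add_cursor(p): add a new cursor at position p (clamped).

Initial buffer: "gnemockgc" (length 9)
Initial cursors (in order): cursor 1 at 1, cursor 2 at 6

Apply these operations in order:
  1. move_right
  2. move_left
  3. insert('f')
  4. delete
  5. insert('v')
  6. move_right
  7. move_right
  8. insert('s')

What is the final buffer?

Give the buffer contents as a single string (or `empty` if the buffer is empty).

After op 1 (move_right): buffer="gnemockgc" (len 9), cursors c1@2 c2@7, authorship .........
After op 2 (move_left): buffer="gnemockgc" (len 9), cursors c1@1 c2@6, authorship .........
After op 3 (insert('f')): buffer="gfnemocfkgc" (len 11), cursors c1@2 c2@8, authorship .1.....2...
After op 4 (delete): buffer="gnemockgc" (len 9), cursors c1@1 c2@6, authorship .........
After op 5 (insert('v')): buffer="gvnemocvkgc" (len 11), cursors c1@2 c2@8, authorship .1.....2...
After op 6 (move_right): buffer="gvnemocvkgc" (len 11), cursors c1@3 c2@9, authorship .1.....2...
After op 7 (move_right): buffer="gvnemocvkgc" (len 11), cursors c1@4 c2@10, authorship .1.....2...
After op 8 (insert('s')): buffer="gvnesmocvkgsc" (len 13), cursors c1@5 c2@12, authorship .1..1...2..2.

Answer: gvnesmocvkgsc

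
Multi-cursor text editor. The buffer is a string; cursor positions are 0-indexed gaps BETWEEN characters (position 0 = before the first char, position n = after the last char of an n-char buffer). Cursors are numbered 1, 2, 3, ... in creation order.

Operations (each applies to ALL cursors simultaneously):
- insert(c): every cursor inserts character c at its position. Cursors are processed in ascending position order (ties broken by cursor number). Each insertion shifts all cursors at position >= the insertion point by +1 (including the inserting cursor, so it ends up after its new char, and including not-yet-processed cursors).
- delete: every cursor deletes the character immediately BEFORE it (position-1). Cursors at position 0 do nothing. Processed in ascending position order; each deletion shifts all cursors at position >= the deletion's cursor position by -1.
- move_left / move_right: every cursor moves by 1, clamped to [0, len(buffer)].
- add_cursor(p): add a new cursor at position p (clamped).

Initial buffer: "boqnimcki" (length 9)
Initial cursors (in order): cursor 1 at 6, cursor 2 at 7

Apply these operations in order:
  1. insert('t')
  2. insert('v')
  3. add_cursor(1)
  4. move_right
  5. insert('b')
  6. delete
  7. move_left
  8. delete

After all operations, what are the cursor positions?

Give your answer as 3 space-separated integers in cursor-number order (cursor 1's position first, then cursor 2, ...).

Answer: 6 8 0

Derivation:
After op 1 (insert('t')): buffer="boqnimtctki" (len 11), cursors c1@7 c2@9, authorship ......1.2..
After op 2 (insert('v')): buffer="boqnimtvctvki" (len 13), cursors c1@8 c2@11, authorship ......11.22..
After op 3 (add_cursor(1)): buffer="boqnimtvctvki" (len 13), cursors c3@1 c1@8 c2@11, authorship ......11.22..
After op 4 (move_right): buffer="boqnimtvctvki" (len 13), cursors c3@2 c1@9 c2@12, authorship ......11.22..
After op 5 (insert('b')): buffer="bobqnimtvcbtvkbi" (len 16), cursors c3@3 c1@11 c2@15, authorship ..3....11.122.2.
After op 6 (delete): buffer="boqnimtvctvki" (len 13), cursors c3@2 c1@9 c2@12, authorship ......11.22..
After op 7 (move_left): buffer="boqnimtvctvki" (len 13), cursors c3@1 c1@8 c2@11, authorship ......11.22..
After op 8 (delete): buffer="oqnimtctki" (len 10), cursors c3@0 c1@6 c2@8, authorship .....1.2..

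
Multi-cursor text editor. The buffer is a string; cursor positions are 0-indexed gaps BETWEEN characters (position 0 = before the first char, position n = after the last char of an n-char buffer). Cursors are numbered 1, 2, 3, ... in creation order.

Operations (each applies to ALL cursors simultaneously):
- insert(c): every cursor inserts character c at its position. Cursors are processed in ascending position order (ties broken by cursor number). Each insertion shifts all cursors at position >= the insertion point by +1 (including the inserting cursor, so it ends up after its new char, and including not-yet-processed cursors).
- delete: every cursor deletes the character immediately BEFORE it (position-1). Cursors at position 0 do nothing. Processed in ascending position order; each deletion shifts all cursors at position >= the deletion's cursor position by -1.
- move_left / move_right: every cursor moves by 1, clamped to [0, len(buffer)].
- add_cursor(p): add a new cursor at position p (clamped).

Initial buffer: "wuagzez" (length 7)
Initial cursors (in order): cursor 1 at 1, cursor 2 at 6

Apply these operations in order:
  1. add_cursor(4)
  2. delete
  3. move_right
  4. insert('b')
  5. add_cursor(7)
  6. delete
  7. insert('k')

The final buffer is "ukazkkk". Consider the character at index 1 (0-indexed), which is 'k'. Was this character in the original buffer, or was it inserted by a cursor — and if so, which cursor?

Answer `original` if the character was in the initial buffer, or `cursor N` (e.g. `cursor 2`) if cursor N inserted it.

Answer: cursor 1

Derivation:
After op 1 (add_cursor(4)): buffer="wuagzez" (len 7), cursors c1@1 c3@4 c2@6, authorship .......
After op 2 (delete): buffer="uazz" (len 4), cursors c1@0 c3@2 c2@3, authorship ....
After op 3 (move_right): buffer="uazz" (len 4), cursors c1@1 c3@3 c2@4, authorship ....
After op 4 (insert('b')): buffer="ubazbzb" (len 7), cursors c1@2 c3@5 c2@7, authorship .1..3.2
After op 5 (add_cursor(7)): buffer="ubazbzb" (len 7), cursors c1@2 c3@5 c2@7 c4@7, authorship .1..3.2
After op 6 (delete): buffer="uaz" (len 3), cursors c1@1 c2@3 c3@3 c4@3, authorship ...
After op 7 (insert('k')): buffer="ukazkkk" (len 7), cursors c1@2 c2@7 c3@7 c4@7, authorship .1..234
Authorship (.=original, N=cursor N): . 1 . . 2 3 4
Index 1: author = 1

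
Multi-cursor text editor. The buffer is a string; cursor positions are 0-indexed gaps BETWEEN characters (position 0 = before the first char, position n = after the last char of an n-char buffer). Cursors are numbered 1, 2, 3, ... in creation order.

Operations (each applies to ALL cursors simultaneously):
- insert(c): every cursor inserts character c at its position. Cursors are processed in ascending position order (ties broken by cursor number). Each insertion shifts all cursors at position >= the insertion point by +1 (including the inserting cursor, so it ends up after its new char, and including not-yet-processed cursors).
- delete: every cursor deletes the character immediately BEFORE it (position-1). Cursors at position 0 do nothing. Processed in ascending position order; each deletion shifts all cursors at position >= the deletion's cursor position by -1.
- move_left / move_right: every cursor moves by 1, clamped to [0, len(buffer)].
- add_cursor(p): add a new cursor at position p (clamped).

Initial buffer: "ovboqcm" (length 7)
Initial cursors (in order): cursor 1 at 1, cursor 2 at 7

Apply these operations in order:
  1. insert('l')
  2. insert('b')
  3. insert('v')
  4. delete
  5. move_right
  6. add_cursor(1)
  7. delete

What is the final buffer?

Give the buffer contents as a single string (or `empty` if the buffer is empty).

Answer: lbboqcml

Derivation:
After op 1 (insert('l')): buffer="olvboqcml" (len 9), cursors c1@2 c2@9, authorship .1......2
After op 2 (insert('b')): buffer="olbvboqcmlb" (len 11), cursors c1@3 c2@11, authorship .11......22
After op 3 (insert('v')): buffer="olbvvboqcmlbv" (len 13), cursors c1@4 c2@13, authorship .111......222
After op 4 (delete): buffer="olbvboqcmlb" (len 11), cursors c1@3 c2@11, authorship .11......22
After op 5 (move_right): buffer="olbvboqcmlb" (len 11), cursors c1@4 c2@11, authorship .11......22
After op 6 (add_cursor(1)): buffer="olbvboqcmlb" (len 11), cursors c3@1 c1@4 c2@11, authorship .11......22
After op 7 (delete): buffer="lbboqcml" (len 8), cursors c3@0 c1@2 c2@8, authorship 11.....2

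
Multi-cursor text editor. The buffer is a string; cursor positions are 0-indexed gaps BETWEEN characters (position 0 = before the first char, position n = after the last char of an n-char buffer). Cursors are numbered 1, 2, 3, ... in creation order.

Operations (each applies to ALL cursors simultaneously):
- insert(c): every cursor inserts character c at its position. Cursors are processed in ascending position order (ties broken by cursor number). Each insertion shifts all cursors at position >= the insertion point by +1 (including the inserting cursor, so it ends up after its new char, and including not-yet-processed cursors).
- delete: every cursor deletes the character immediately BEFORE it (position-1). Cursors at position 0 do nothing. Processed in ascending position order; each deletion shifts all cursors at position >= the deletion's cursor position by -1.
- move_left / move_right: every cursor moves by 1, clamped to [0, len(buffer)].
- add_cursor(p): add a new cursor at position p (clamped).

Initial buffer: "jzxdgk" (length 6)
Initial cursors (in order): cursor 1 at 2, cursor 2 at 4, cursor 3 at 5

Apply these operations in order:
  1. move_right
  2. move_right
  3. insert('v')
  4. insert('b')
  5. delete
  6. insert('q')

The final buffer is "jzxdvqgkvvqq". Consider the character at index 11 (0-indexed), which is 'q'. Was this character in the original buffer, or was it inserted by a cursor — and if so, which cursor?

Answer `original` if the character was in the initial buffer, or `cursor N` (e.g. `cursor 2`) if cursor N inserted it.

Answer: cursor 3

Derivation:
After op 1 (move_right): buffer="jzxdgk" (len 6), cursors c1@3 c2@5 c3@6, authorship ......
After op 2 (move_right): buffer="jzxdgk" (len 6), cursors c1@4 c2@6 c3@6, authorship ......
After op 3 (insert('v')): buffer="jzxdvgkvv" (len 9), cursors c1@5 c2@9 c3@9, authorship ....1..23
After op 4 (insert('b')): buffer="jzxdvbgkvvbb" (len 12), cursors c1@6 c2@12 c3@12, authorship ....11..2323
After op 5 (delete): buffer="jzxdvgkvv" (len 9), cursors c1@5 c2@9 c3@9, authorship ....1..23
After op 6 (insert('q')): buffer="jzxdvqgkvvqq" (len 12), cursors c1@6 c2@12 c3@12, authorship ....11..2323
Authorship (.=original, N=cursor N): . . . . 1 1 . . 2 3 2 3
Index 11: author = 3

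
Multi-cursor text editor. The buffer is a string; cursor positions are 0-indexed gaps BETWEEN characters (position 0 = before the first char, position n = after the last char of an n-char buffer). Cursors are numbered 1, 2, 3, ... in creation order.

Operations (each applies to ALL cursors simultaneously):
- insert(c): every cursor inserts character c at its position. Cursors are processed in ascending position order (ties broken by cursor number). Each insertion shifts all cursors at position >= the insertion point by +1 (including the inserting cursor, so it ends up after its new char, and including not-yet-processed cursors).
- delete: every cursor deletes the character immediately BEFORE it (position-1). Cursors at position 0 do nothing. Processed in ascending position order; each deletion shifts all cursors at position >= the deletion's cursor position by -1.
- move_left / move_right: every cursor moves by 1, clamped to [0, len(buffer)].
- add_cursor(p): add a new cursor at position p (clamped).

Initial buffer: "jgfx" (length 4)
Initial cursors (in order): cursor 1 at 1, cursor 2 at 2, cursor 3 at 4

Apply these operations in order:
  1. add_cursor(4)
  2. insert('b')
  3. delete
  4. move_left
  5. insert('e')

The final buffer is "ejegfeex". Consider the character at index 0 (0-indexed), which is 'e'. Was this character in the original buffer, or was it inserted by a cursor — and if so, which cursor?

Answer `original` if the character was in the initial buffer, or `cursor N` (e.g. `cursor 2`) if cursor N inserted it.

After op 1 (add_cursor(4)): buffer="jgfx" (len 4), cursors c1@1 c2@2 c3@4 c4@4, authorship ....
After op 2 (insert('b')): buffer="jbgbfxbb" (len 8), cursors c1@2 c2@4 c3@8 c4@8, authorship .1.2..34
After op 3 (delete): buffer="jgfx" (len 4), cursors c1@1 c2@2 c3@4 c4@4, authorship ....
After op 4 (move_left): buffer="jgfx" (len 4), cursors c1@0 c2@1 c3@3 c4@3, authorship ....
After op 5 (insert('e')): buffer="ejegfeex" (len 8), cursors c1@1 c2@3 c3@7 c4@7, authorship 1.2..34.
Authorship (.=original, N=cursor N): 1 . 2 . . 3 4 .
Index 0: author = 1

Answer: cursor 1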